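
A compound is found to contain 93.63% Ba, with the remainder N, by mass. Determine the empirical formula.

Ba3N2

Assume 100 g: 93.63 g Ba, 6.37 g N.
Moles — Ba: 93.63 / 137.33 = 0.6818 mol; N: 6.37 / 14.01 = 0.4547 mol
Smallest is N at 0.4547 mol; normalising gives Ba 1.500, N 1.000
Scaling by 2: Ba 3.00, N 2.00 → Ba3N2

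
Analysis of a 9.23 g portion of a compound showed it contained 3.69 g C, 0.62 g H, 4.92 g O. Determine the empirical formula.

CH2O

n(C) = 3.69/12.01 = 0.3072, n(H) = 0.62/1.008 = 0.6151, n(O) = 4.92/16.00 = 0.3075
Ratios (÷ 0.3072): C 1.000, H 2.002, O 1.001
Ratio ≈ 1:2:1, so the empirical formula is CH2O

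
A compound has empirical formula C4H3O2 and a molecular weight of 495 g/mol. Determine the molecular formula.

C24H18O12

Empirical-formula mass = 83.06 g/mol
n = 495 / 83.06 = 5.96 ≈ 6
Molecular formula = (C4H3O2)6 = C24H18O12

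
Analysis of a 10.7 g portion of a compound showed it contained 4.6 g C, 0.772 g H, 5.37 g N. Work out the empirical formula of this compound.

CH2N

n(C) = 4.6/12.01 = 0.383, n(H) = 0.772/1.008 = 0.7659, n(N) = 5.37/14.01 = 0.3833
Smallest is C at 0.383 mol; normalising gives C 1.000, H 2.000, N 1.001
≈ 1:2:1 → CH2N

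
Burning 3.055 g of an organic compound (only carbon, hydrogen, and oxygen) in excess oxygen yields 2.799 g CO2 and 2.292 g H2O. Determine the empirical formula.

CH4O2

mol C = 2.799 / 44.01 = 0.06360; mass C = 0.06360 × 12.01 = 0.7638 g
mol H = 2 × (2.292 / 18.02) = 0.2544; mass H = 0.2544 × 1.008 = 0.2564 g
mass O = 3.055 − (1.020) = 2.035 g → mol O = 0.1272
Ratios (÷ 0.0636): C 1.000, H 4.000, O 2.000
→ CH4O2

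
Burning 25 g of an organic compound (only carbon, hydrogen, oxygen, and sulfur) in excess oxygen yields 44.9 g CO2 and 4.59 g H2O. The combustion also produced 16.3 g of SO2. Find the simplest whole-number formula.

C4H2OS

mol C = 44.9 / 44.01 = 1.020; mass C = 1.020 × 12.01 = 12.25 g
mol H = 2 × (4.59 / 18.02) = 0.5094; mass H = 0.5094 × 1.008 = 0.5135 g
mol S = 16.3 / 64.07 = 0.2544; mass S = 8.159 g
mass O = 25 − (20.93) = 4.075 g → mol O = 0.2547
Ratios (÷ 0.2544): C 4.010, H 2.002, O 1.001, S 1.000
→ C4H2OS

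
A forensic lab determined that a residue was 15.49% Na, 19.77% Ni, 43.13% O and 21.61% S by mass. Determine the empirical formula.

Na2NiO8S2

Assume 100 g: 15.49 g Na, 19.77 g Ni, 43.13 g O, 21.61 g S.
Moles — Na: 15.49 / 22.99 = 0.6738 mol; Ni: 19.77 / 58.69 = 0.3369 mol; O: 43.13 / 16.00 = 2.696 mol; S: 21.61 / 32.07 = 0.6738 mol
Ratios (÷ 0.3369): Na 2.000, Ni 1.000, O 8.002, S 2.000
→ Na2NiO8S2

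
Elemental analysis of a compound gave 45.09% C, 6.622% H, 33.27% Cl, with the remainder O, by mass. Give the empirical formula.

Assume 100 g: 45.09 g C, 6.622 g H, 33.27 g Cl, 15.018 g O.
C: 45.09 g ÷ 12.01 g/mol = 3.754 mol
H: 6.622 g ÷ 1.008 g/mol = 6.569 mol
Cl: 33.27 g ÷ 35.45 g/mol = 0.9385 mol
O: 15.018 g ÷ 16.00 g/mol = 0.9386 mol
Divide by the smallest (0.9385 mol Cl): C 4.000, H 7.000, Cl 1.000, O 1.000
≈ 4:7:1:1 → C4H7ClO

C4H7ClO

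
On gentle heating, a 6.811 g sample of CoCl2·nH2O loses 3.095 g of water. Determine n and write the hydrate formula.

Mass of anhydrous CoCl2 = 6.811 − 3.095 = 3.716 g
mol H2O = 3.095 / 18.02 = 0.1718
Molar mass of CoCl2 = 129.83 g/mol → mol CoCl2 = 3.716 / 129.83 = 0.02862
n = 0.1718 / 0.02862 = 6.00 ≈ 6 → CoCl2·6H2O

CoCl2·6H2O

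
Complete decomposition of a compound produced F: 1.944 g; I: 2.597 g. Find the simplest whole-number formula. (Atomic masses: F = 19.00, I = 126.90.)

F5I

n(F) = 1.944/19.00 = 0.1023, n(I) = 2.597/126.90 = 0.02046
Divide by the smallest (0.02046 mol I): F 5.000, I 1.000
≈ 5:1 → F5I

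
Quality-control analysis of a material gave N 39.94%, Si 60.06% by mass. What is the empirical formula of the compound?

Assume 100 g: 39.94 g N, 60.06 g Si.
Moles — N: 39.94 / 14.01 = 2.851 mol; Si: 60.06 / 28.09 = 2.138 mol
Divide by the smallest (2.138 mol Si): N 1.333, Si 1.000
Scaling by 3: N 4.00, Si 3.00 → N4Si3

N4Si3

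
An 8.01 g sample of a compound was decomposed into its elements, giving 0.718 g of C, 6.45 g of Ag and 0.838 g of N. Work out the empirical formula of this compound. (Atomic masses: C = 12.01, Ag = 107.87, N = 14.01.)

CAgN

n(C) = 0.718/12.01 = 0.05978, n(Ag) = 6.45/107.87 = 0.05979, n(N) = 0.838/14.01 = 0.05981
Smallest is C at 0.05978 mol; normalising gives C 1.000, Ag 1.000, N 1.001
→ CAgN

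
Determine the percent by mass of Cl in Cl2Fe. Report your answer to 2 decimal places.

Molar mass = 2(35.45) + 1(55.85) = 126.750 g/mol
Mass of Cl per mole = 2 × 35.45 = 70.900 g
% Cl = 70.900 / 126.750 × 100 = 55.94%

55.94%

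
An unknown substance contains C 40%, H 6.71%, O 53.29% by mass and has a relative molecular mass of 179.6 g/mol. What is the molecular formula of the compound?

C6H12O6

Assume 100 g: 40 g C, 6.71 g H, 53.29 g O.
n(C) = 40/12.01 = 3.331, n(H) = 6.71/1.008 = 6.657, n(O) = 53.29/16.00 = 3.331
Smallest is C at 3.331 mol; normalising gives C 1.000, H 1.999, O 1.000
≈ 1:2:1 → CH2O
Empirical-formula mass = 30.03 g/mol
n = 179.6 / 30.03 = 5.98 ≈ 6
Molecular formula = (CH2O)×6 = C6H12O6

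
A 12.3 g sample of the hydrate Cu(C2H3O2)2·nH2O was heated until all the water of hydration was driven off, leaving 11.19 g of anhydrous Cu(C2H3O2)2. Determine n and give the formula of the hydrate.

Mass of water lost = 12.3 − 11.19 = 1.11 g → 1.11 / 18.02 = 0.0616 mol H2O
Molar mass of Cu(C2H3O2)2 = 181.64 g/mol → mol Cu(C2H3O2)2 = 11.19 / 181.64 = 0.06161
n = 0.0616 / 0.06161 = 1.00 ≈ 1 → Cu(C2H3O2)2·H2O

Cu(C2H3O2)2·H2O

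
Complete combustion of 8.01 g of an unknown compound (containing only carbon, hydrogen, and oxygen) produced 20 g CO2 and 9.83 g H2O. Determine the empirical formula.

C5H12O

mol C = 20 / 44.01 = 0.4544; mass C = 0.4544 × 12.01 = 5.458 g
mol H = 2 × (9.83 / 18.02) = 1.091; mass H = 1.091 × 1.008 = 1.100 g
mass O = 8.01 − (6.558) = 1.452 g → mol O = 0.09078
Divide by the smallest (0.09078 mol O): C 5.006, H 12.019, O 1.000
→ C5H12O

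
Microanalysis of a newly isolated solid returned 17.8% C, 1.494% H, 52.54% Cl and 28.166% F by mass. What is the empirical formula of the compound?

Assume 100 g: 17.8 g C, 1.494 g H, 52.54 g Cl, 28.166 g F.
n(C) = 17.8/12.01 = 1.482, n(H) = 1.494/1.008 = 1.482, n(Cl) = 52.54/35.45 = 1.482, n(F) = 28.166/19.00 = 1.482
Ratios (÷ 1.482): C 1.000, H 1.000, Cl 1.000, F 1.000
→ CHClF

CHClF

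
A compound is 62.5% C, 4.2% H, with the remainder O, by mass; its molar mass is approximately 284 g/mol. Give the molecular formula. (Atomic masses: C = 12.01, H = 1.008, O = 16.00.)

Assume 100 g: 62.5 g C, 4.2 g H, 33.3 g O.
Moles — C: 62.5 / 12.01 = 5.204 mol; H: 4.2 / 1.008 = 4.167 mol; O: 33.3 / 16.00 = 2.081 mol
Ratios (÷ 2.081): C 2.500, H 2.002, O 1.000
Multiply by 2: C 5.00, H 4.00, O 2.00 → C5H4O2
Empirical-formula mass = 96.08 g/mol
n = 284 / 96.08 = 2.96 ≈ 3
Molecular formula = (C5H4O2)×3 = C15H12O6

C15H12O6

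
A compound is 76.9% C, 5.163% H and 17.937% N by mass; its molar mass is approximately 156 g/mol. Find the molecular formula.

Assume 100 g: 76.9 g C, 5.163 g H, 17.937 g N.
Moles — C: 76.9 / 12.01 = 6.403 mol; H: 5.163 / 1.008 = 5.122 mol; N: 17.937 / 14.01 = 1.28 mol
Ratios (÷ 1.28): C 5.001, H 4.001, N 1.000
Ratio ≈ 5:4:1, so the empirical formula is C5H4N
Empirical-formula mass = 78.09 g/mol
n = 156 / 78.09 = 2.00 ≈ 2
Molecular formula = (C5H4N)×2 = C10H8N2

C10H8N2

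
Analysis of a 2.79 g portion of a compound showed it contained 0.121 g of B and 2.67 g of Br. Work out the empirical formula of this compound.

BBr3

n(B) = 0.121/10.81 = 0.01119, n(Br) = 2.67/79.90 = 0.03342
Divide by the smallest (0.01119 mol B): B 1.000, Br 2.985
≈ 1:3 → BBr3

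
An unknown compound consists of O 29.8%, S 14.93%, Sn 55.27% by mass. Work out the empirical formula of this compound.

O4SSn

Assume 100 g: 29.8 g O, 14.93 g S, 55.27 g Sn.
O: 29.8 g ÷ 16.00 g/mol = 1.863 mol
S: 14.93 g ÷ 32.07 g/mol = 0.4655 mol
Sn: 55.27 g ÷ 118.71 g/mol = 0.4656 mol
Ratios (÷ 0.4655): O 4.001, S 1.000, Sn 1.000
→ O4SSn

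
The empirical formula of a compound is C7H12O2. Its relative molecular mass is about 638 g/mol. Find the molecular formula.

C35H60O10

Empirical-formula mass = 128.17 g/mol
n = 638 / 128.17 = 4.98 ≈ 5
Molecular formula = (C7H12O2)5 = C35H60O10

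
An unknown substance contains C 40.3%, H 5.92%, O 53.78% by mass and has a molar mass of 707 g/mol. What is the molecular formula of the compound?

Assume 100 g: 40.3 g C, 5.92 g H, 53.78 g O.
n(C) = 40.3/12.01 = 3.356, n(H) = 5.92/1.008 = 5.873, n(O) = 53.78/16.00 = 3.361
Smallest is C at 3.356 mol; normalising gives C 1.000, H 1.750, O 1.002
Scaling by 4: C 4.00, H 7.00, O 4.01 → C4H7O4
Empirical-formula mass = 119.10 g/mol
n = 707 / 119.10 = 5.94 ≈ 6
Molecular formula = (C4H7O4)×6 = C24H42O24

C24H42O24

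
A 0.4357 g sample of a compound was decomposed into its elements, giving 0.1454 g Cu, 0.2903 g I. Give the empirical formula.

Cu: 0.1454 g ÷ 63.55 g/mol = 0.002288 mol
I: 0.2903 g ÷ 126.90 g/mol = 0.002288 mol
Smallest is I at 0.002288 mol; normalising gives Cu 1.000, I 1.000
Ratio ≈ 1:1, so the empirical formula is CuI

CuI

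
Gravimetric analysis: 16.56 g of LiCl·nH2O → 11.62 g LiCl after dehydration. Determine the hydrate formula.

Mass of water lost = 16.56 − 11.62 = 4.94 g → 4.94 / 18.02 = 0.2741 mol H2O
Molar mass of LiCl = 42.39 g/mol → mol LiCl = 11.62 / 42.39 = 0.2741
n = 0.2741 / 0.2741 = 1.00 ≈ 1 → LiCl·H2O

LiCl·H2O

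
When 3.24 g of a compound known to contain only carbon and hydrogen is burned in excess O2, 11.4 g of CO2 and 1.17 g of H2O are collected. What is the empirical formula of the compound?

mol C = 11.4 / 44.01 = 0.2590; mass C = 0.2590 × 12.01 = 3.111 g
mol H = 2 × (1.17 / 18.02) = 0.1299; mass H = 0.1299 × 1.008 = 0.1309 g
Smallest is H at 0.1299 mol; normalising gives C 1.995, H 1.000
Ratio ≈ 2:1, so the empirical formula is C2H

C2H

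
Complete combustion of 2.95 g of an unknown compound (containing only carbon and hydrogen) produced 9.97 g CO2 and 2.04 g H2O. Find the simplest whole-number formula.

mol C = 9.97 / 44.01 = 0.2265; mass C = 0.2265 × 12.01 = 2.721 g
mol H = 2 × (2.04 / 18.02) = 0.2264; mass H = 0.2264 × 1.008 = 0.2282 g
Divide by the smallest (0.2264 mol H): C 1.001, H 1.000
≈ 1:1 → CH

CH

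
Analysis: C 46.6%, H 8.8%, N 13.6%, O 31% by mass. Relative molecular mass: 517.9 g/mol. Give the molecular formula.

Assume 100 g: 46.6 g C, 8.8 g H, 13.6 g N, 31 g O.
n(C) = 46.6/12.01 = 3.88, n(H) = 8.8/1.008 = 8.73, n(N) = 13.6/14.01 = 0.9707, n(O) = 31/16.00 = 1.938
Smallest is N at 0.9707 mol; normalising gives C 3.997, H 8.993, N 1.000, O 1.996
→ C4H9NO2
Empirical-formula mass = 103.12 g/mol
n = 517.9 / 103.12 = 5.02 ≈ 5
Molecular formula = (C4H9NO2)×5 = C20H45N5O10

C20H45N5O10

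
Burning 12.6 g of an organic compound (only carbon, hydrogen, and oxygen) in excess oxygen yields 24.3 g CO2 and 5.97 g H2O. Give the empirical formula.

mol C = 24.3 / 44.01 = 0.5521; mass C = 0.5521 × 12.01 = 6.631 g
mol H = 2 × (5.97 / 18.02) = 0.6626; mass H = 0.6626 × 1.008 = 0.6679 g
mass O = 12.6 − (7.299) = 5.301 g → mol O = 0.3313
Smallest is O at 0.3313 mol; normalising gives C 1.667, H 2.000, O 1.000
Multiply by 3: C 5.00, H 6.00, O 3.00 → C5H6O3

C5H6O3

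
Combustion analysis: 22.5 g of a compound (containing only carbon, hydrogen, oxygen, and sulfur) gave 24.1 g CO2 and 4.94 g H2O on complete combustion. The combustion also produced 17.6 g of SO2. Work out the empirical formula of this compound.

mol C = 24.1 / 44.01 = 0.5476; mass C = 0.5476 × 12.01 = 6.577 g
mol H = 2 × (4.94 / 18.02) = 0.5483; mass H = 0.5483 × 1.008 = 0.5527 g
mol S = 17.6 / 64.07 = 0.2747; mass S = 8.810 g
mass O = 22.5 − (15.94) = 6.561 g → mol O = 0.4101
Divide by the smallest (0.2747 mol S): C 1.993, H 1.996, O 1.493, S 1.000
×2: C 3.99, H 3.99, O 2.99, S 2.00 → C4H4O3S2

C4H4O3S2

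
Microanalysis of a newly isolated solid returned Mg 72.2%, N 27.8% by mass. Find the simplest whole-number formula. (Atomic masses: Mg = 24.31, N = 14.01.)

Assume 100 g: 72.2 g Mg, 27.8 g N.
Mg: 72.2 g ÷ 24.31 g/mol = 2.97 mol
N: 27.8 g ÷ 14.01 g/mol = 1.984 mol
Divide by the smallest (1.984 mol N): Mg 1.497, N 1.000
Scaling by 2: Mg 2.99, N 2.00 → Mg3N2

Mg3N2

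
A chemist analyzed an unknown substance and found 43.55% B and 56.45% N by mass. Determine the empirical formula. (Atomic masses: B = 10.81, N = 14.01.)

Assume 100 g: 43.55 g B, 56.45 g N.
n(B) = 43.55/10.81 = 4.029, n(N) = 56.45/14.01 = 4.029
Divide by the smallest (4.029 mol B): B 1.000, N 1.000
Ratio ≈ 1:1, so the empirical formula is BN

BN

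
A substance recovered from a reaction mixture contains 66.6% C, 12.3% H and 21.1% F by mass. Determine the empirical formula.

Assume 100 g: 66.6 g C, 12.3 g H, 21.1 g F.
C: 66.6 g ÷ 12.01 g/mol = 5.545 mol
H: 12.3 g ÷ 1.008 g/mol = 12.2 mol
F: 21.1 g ÷ 19.00 g/mol = 1.111 mol
Smallest is F at 1.111 mol; normalising gives C 4.993, H 10.988, F 1.000
→ C5H11F

C5H11F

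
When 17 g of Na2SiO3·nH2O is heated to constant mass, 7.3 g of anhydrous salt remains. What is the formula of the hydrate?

Mass of water lost = 17 − 7.3 = 9.7 g → 9.7 / 18.02 = 0.5383 mol H2O
Molar mass of Na2SiO3 = 122.07 g/mol → mol Na2SiO3 = 7.3 / 122.07 = 0.0598
n = 0.5383 / 0.0598 = 9.00 ≈ 9 → Na2SiO3·9H2O

Na2SiO3·9H2O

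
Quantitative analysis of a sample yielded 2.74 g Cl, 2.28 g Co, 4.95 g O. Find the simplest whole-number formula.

Moles — Cl: 2.74 / 35.45 = 0.07729 mol; Co: 2.28 / 58.93 = 0.03869 mol; O: 4.95 / 16.00 = 0.3094 mol
Divide by the smallest (0.03869 mol Co): Cl 1.998, Co 1.000, O 7.996
→ Cl2CoO8

Cl2CoO8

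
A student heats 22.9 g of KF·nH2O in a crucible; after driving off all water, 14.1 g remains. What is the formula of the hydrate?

Mass of water lost = 22.9 − 14.1 = 8.8 g → 8.8 / 18.02 = 0.4883 mol H2O
Molar mass of KF = 58.10 g/mol → mol KF = 14.1 / 58.10 = 0.2427
n = 0.4883 / 0.2427 = 2.01 ≈ 2 → KF·2H2O

KF·2H2O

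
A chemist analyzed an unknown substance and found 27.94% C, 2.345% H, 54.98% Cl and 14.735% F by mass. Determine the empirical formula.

Assume 100 g: 27.94 g C, 2.345 g H, 54.98 g Cl, 14.735 g F.
C: 27.94 g ÷ 12.01 g/mol = 2.326 mol
H: 2.345 g ÷ 1.008 g/mol = 2.326 mol
Cl: 54.98 g ÷ 35.45 g/mol = 1.551 mol
F: 14.735 g ÷ 19.00 g/mol = 0.7755 mol
Divide by the smallest (0.7755 mol F): C 3.000, H 3.000, Cl 2.000, F 1.000
Ratio ≈ 3:3:2:1, so the empirical formula is C3H3Cl2F

C3H3Cl2F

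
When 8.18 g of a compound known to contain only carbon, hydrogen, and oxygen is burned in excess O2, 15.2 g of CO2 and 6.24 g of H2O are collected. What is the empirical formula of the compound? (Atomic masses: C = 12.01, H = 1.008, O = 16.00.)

C5H10O3

mol C = 15.2 / 44.01 = 0.3454; mass C = 0.3454 × 12.01 = 4.148 g
mol H = 2 × (6.24 / 18.02) = 0.6926; mass H = 0.6926 × 1.008 = 0.6981 g
mass O = 8.18 − (4.846) = 3.334 g → mol O = 0.2084
Ratios (÷ 0.2084): C 1.658, H 3.324, O 1.000
Multiply by 3: C 4.97, H 9.97, O 3.00 → C5H10O3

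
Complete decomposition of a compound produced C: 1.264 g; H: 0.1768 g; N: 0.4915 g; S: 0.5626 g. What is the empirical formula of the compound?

C6H10N2S

C: 1.264 g ÷ 12.01 g/mol = 0.1052 mol
H: 0.1768 g ÷ 1.008 g/mol = 0.1754 mol
N: 0.4915 g ÷ 14.01 g/mol = 0.03508 mol
S: 0.5626 g ÷ 32.07 g/mol = 0.01754 mol
Ratios (÷ 0.01754): C 5.999, H 9.998, N 2.000, S 1.000
→ C6H10N2S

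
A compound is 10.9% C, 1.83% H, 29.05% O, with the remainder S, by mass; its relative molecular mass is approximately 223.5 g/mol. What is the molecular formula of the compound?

C2H4O4S4

Assume 100 g: 10.9 g C, 1.83 g H, 29.05 g O, 58.22 g S.
n(C) = 10.9/12.01 = 0.9076, n(H) = 1.83/1.008 = 1.815, n(O) = 29.05/16.00 = 1.816, n(S) = 58.22/32.07 = 1.815
Divide by the smallest (0.9076 mol C): C 1.000, H 2.000, O 2.001, S 2.000
≈ 1:2:2:2 → CH2O2S2
Empirical-formula mass = 110.17 g/mol
n = 223.5 / 110.17 = 2.03 ≈ 2
Molecular formula = (CH2O2S2)×2 = C2H4O4S4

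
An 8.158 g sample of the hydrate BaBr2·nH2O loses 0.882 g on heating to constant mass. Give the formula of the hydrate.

BaBr2·2H2O

Mass of anhydrous BaBr2 = 8.158 − 0.882 = 7.276 g
mol H2O = 0.882 / 18.02 = 0.04895
Molar mass of BaBr2 = 297.13 g/mol → mol BaBr2 = 7.276 / 297.13 = 0.02449
n = 0.04895 / 0.02449 = 2.00 ≈ 2 → BaBr2·2H2O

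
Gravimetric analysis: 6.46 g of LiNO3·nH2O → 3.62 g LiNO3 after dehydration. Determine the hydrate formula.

Mass of water lost = 6.46 − 3.62 = 2.84 g → 2.84 / 18.02 = 0.1576 mol H2O
Molar mass of LiNO3 = 68.95 g/mol → mol LiNO3 = 3.62 / 68.95 = 0.0525
n = 0.1576 / 0.0525 = 3.00 ≈ 3 → LiNO3·3H2O

LiNO3·3H2O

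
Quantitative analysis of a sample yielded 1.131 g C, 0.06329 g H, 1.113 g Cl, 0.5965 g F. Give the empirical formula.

C3H2ClF

n(C) = 1.131/12.01 = 0.09417, n(H) = 0.06329/1.008 = 0.06279, n(Cl) = 1.113/35.45 = 0.0314, n(F) = 0.5965/19.00 = 0.03139
Smallest is F at 0.03139 mol; normalising gives C 3.000, H 2.000, Cl 1.000, F 1.000
≈ 3:2:1:1 → C3H2ClF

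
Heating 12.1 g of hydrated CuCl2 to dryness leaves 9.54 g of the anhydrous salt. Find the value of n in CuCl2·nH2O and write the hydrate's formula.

Mass of water lost = 12.1 − 9.54 = 2.56 g → 2.56 / 18.02 = 0.1421 mol H2O
Molar mass of CuCl2 = 134.45 g/mol → mol CuCl2 = 9.54 / 134.45 = 0.07096
n = 0.1421 / 0.07096 = 2.00 ≈ 2 → CuCl2·2H2O

CuCl2·2H2O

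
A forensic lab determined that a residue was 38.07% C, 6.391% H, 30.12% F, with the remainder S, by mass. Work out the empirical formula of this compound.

Assume 100 g: 38.07 g C, 6.391 g H, 30.12 g F, 25.419 g S.
Moles — C: 38.07 / 12.01 = 3.17 mol; H: 6.391 / 1.008 = 6.34 mol; F: 30.12 / 19.00 = 1.585 mol; S: 25.419 / 32.07 = 0.7926 mol
Divide by the smallest (0.7926 mol S): C 3.999, H 7.999, F 2.000, S 1.000
→ C4H8F2S

C4H8F2S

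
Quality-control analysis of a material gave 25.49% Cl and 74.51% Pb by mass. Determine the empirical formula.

Assume 100 g: 25.49 g Cl, 74.51 g Pb.
n(Cl) = 25.49/35.45 = 0.719, n(Pb) = 74.51/207.2 = 0.3596
Ratios (÷ 0.3596): Cl 2.000, Pb 1.000
≈ 2:1 → Cl2Pb

Cl2Pb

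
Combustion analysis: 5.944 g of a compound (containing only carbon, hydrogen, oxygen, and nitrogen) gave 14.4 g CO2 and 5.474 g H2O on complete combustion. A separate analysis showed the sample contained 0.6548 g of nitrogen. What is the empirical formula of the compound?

mol C = 14.4 / 44.01 = 0.3272; mass C = 0.3272 × 12.01 = 3.930 g
mol H = 2 × (5.474 / 18.02) = 0.6075; mass H = 0.6075 × 1.008 = 0.6124 g
mol N = 0.6548 / 14.01 = 0.04674
mass O = 5.944 − (5.197) = 0.7471 g → mol O = 0.04670
Ratios (÷ 0.0467): C 7.007, H 13.011, N 1.001, O 1.000
Ratio ≈ 7:13:1:1, so the empirical formula is C7H13NO

C7H13NO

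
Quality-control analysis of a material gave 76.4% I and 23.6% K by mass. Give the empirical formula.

Assume 100 g: 76.4 g I, 23.6 g K.
I: 76.4 g ÷ 126.90 g/mol = 0.602 mol
K: 23.6 g ÷ 39.10 g/mol = 0.6036 mol
Divide by the smallest (0.602 mol I): I 1.000, K 1.003
≈ 1:1 → IK

IK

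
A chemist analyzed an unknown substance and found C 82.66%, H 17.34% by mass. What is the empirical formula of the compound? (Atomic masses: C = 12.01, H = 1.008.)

C2H5

Assume 100 g: 82.66 g C, 17.34 g H.
Moles — C: 82.66 / 12.01 = 6.883 mol; H: 17.34 / 1.008 = 17.2 mol
Smallest is C at 6.883 mol; normalising gives C 1.000, H 2.499
×2: C 2.00, H 5.00 → C2H5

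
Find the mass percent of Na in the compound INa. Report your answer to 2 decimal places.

15.34%

Molar mass = 1(126.90) + 1(22.99) = 149.890 g/mol
Mass of Na per mole = 1 × 22.99 = 22.990 g
% Na = 22.990 / 149.890 × 100 = 15.34%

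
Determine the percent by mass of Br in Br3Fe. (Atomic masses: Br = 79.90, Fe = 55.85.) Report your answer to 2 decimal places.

81.10%

Molar mass = 3(79.90) + 1(55.85) = 295.550 g/mol
Mass of Br per mole = 3 × 79.90 = 239.700 g
% Br = 239.700 / 295.550 × 100 = 81.10%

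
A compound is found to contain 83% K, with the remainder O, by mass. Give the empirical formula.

K2O

Assume 100 g: 83 g K, 17 g O.
Moles — K: 83 / 39.10 = 2.123 mol; O: 17 / 16.00 = 1.062 mol
Divide by the smallest (1.062 mol O): K 1.998, O 1.000
≈ 2:1 → K2O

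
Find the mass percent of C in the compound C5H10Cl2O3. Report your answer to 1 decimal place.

Molar mass = 5(12.01) + 10(1.008) + 2(35.45) + 3(16.00) = 189.030 g/mol
Mass of C per mole = 5 × 12.01 = 60.050 g
% C = 60.050 / 189.030 × 100 = 31.8%

31.8%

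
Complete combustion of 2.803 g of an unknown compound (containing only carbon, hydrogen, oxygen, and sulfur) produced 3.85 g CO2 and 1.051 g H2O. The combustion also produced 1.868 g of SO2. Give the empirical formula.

mol C = 3.85 / 44.01 = 0.08748; mass C = 0.08748 × 12.01 = 1.051 g
mol H = 2 × (1.051 / 18.02) = 0.1166; mass H = 0.1166 × 1.008 = 0.1176 g
mol S = 1.868 / 64.07 = 0.02916; mass S = 0.9350 g
mass O = 2.803 − (2.103) = 0.6998 g → mol O = 0.04374
Ratios (÷ 0.02916): C 3.000, H 4.001, O 1.500, S 1.000
Scaling by 2: C 6.00, H 8.00, O 3.00, S 2.00 → C6H8O3S2

C6H8O3S2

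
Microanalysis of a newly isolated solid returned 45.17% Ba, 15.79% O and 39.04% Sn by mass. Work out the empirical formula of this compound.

BaO3Sn

Assume 100 g: 45.17 g Ba, 15.79 g O, 39.04 g Sn.
Ba: 45.17 g ÷ 137.33 g/mol = 0.3289 mol
O: 15.79 g ÷ 16.00 g/mol = 0.9869 mol
Sn: 39.04 g ÷ 118.71 g/mol = 0.3289 mol
Ratios (÷ 0.3289): Ba 1.000, O 3.001, Sn 1.000
→ BaO3Sn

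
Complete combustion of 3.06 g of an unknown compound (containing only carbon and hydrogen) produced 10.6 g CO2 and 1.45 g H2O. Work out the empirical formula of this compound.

C3H2

mol C = 10.6 / 44.01 = 0.2409; mass C = 0.2409 × 12.01 = 2.893 g
mol H = 2 × (1.45 / 18.02) = 0.1609; mass H = 0.1609 × 1.008 = 0.1622 g
Divide by the smallest (0.1609 mol H): C 1.497, H 1.000
Multiply by 2: C 2.99, H 2.00 → C3H2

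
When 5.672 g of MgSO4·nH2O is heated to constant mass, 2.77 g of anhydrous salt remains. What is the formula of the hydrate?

MgSO4·7H2O

Mass of water lost = 5.672 − 2.77 = 2.902 g → 2.902 / 18.02 = 0.161 mol H2O
Molar mass of MgSO4 = 120.38 g/mol → mol MgSO4 = 2.77 / 120.38 = 0.02301
n = 0.161 / 0.02301 = 7.00 ≈ 7 → MgSO4·7H2O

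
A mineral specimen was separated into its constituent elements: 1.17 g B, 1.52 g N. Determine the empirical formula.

BN

n(B) = 1.17/10.81 = 0.1082, n(N) = 1.52/14.01 = 0.1085
Ratios (÷ 0.1082): B 1.000, N 1.002
→ BN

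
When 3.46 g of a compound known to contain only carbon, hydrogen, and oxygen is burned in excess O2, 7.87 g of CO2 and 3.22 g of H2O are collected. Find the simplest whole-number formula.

mol C = 7.87 / 44.01 = 0.1788; mass C = 0.1788 × 12.01 = 2.148 g
mol H = 2 × (3.22 / 18.02) = 0.3574; mass H = 0.3574 × 1.008 = 0.3602 g
mass O = 3.46 − (2.508) = 0.9521 g → mol O = 0.05951
Smallest is O at 0.05951 mol; normalising gives C 3.005, H 6.006, O 1.000
→ C3H6O

C3H6O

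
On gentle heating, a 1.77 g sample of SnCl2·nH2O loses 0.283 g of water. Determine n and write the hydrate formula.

Mass of anhydrous SnCl2 = 1.77 − 0.283 = 1.487 g
mol H2O = 0.283 / 18.02 = 0.0157
Molar mass of SnCl2 = 189.61 g/mol → mol SnCl2 = 1.487 / 189.61 = 0.007842
n = 0.0157 / 0.007842 = 2.00 ≈ 2 → SnCl2·2H2O

SnCl2·2H2O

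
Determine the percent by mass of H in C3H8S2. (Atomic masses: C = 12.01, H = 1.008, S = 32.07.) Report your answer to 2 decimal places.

7.45%

Molar mass = 3(12.01) + 8(1.008) + 2(32.07) = 108.234 g/mol
Mass of H per mole = 8 × 1.008 = 8.064 g
% H = 8.064 / 108.234 × 100 = 7.45%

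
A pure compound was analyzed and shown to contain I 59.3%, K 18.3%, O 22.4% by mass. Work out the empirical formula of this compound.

Assume 100 g: 59.3 g I, 18.3 g K, 22.4 g O.
Moles — I: 59.3 / 126.90 = 0.4673 mol; K: 18.3 / 39.10 = 0.468 mol; O: 22.4 / 16.00 = 1.4 mol
Smallest is I at 0.4673 mol; normalising gives I 1.000, K 1.002, O 2.996
≈ 1:1:3 → IKO3

IKO3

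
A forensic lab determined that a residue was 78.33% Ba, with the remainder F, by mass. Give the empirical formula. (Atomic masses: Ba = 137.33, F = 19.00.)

BaF2

Assume 100 g: 78.33 g Ba, 21.67 g F.
Ba: 78.33 g ÷ 137.33 g/mol = 0.5704 mol
F: 21.67 g ÷ 19.00 g/mol = 1.141 mol
Ratios (÷ 0.5704): Ba 1.000, F 2.000
Ratio ≈ 1:2, so the empirical formula is BaF2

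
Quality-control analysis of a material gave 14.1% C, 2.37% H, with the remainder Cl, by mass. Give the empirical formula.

CH2Cl2

Assume 100 g: 14.1 g C, 2.37 g H, 83.53 g Cl.
n(C) = 14.1/12.01 = 1.174, n(H) = 2.37/1.008 = 2.351, n(Cl) = 83.53/35.45 = 2.356
Ratios (÷ 1.174): C 1.000, H 2.003, Cl 2.007
≈ 1:2:2 → CH2Cl2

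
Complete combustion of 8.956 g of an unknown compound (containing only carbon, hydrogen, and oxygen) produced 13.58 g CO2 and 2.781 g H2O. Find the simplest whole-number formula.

CHO

mol C = 13.58 / 44.01 = 0.3086; mass C = 0.3086 × 12.01 = 3.706 g
mol H = 2 × (2.781 / 18.02) = 0.3087; mass H = 0.3087 × 1.008 = 0.3111 g
mass O = 8.956 − (4.017) = 4.939 g → mol O = 0.3087
Ratios (÷ 0.3086): C 1.000, H 1.000, O 1.000
→ CHO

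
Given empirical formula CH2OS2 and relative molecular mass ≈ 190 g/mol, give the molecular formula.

Empirical-formula mass = 94.17 g/mol
n = 190 / 94.17 = 2.02 ≈ 2
Molecular formula = (CH2OS2)2 = C2H4O2S4

C2H4O2S4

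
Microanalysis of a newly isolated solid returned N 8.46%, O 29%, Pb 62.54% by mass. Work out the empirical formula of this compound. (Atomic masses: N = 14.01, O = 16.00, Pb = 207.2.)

N2O6Pb

Assume 100 g: 8.46 g N, 29 g O, 62.54 g Pb.
n(N) = 8.46/14.01 = 0.6039, n(O) = 29/16.00 = 1.812, n(Pb) = 62.54/207.2 = 0.3018
Ratios (÷ 0.3018): N 2.001, O 6.005, Pb 1.000
→ N2O6Pb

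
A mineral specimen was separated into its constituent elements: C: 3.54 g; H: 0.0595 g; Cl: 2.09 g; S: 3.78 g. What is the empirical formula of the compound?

C5HClS2

C: 3.54 g ÷ 12.01 g/mol = 0.2948 mol
H: 0.0595 g ÷ 1.008 g/mol = 0.05903 mol
Cl: 2.09 g ÷ 35.45 g/mol = 0.05896 mol
S: 3.78 g ÷ 32.07 g/mol = 0.1179 mol
Smallest is Cl at 0.05896 mol; normalising gives C 5.000, H 1.001, Cl 1.000, S 1.999
Ratio ≈ 5:1:1:2, so the empirical formula is C5HClS2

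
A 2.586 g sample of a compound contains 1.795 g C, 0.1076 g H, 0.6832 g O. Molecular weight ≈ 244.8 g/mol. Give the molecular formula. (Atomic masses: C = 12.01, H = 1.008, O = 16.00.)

C14H10O4

n(C) = 1.795/12.01 = 0.1495, n(H) = 0.1076/1.008 = 0.1067, n(O) = 0.6832/16.00 = 0.0427
Divide by the smallest (0.0427 mol O): C 3.500, H 2.500, O 1.000
Multiply by 2: C 7.00, H 5.00, O 2.00 → C7H5O2
Empirical-formula mass = 121.11 g/mol
n = 244.8 / 121.11 = 2.02 ≈ 2
Molecular formula = (C7H5O2)×2 = C14H10O4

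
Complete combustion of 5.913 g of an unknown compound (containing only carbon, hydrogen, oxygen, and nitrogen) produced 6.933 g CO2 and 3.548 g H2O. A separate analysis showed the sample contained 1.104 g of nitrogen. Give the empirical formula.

mol C = 6.933 / 44.01 = 0.1575; mass C = 0.1575 × 12.01 = 1.892 g
mol H = 2 × (3.548 / 18.02) = 0.3938; mass H = 0.3938 × 1.008 = 0.3969 g
mol N = 1.104 / 14.01 = 0.07880
mass O = 5.913 − (3.393) = 2.520 g → mol O = 0.1575
Divide by the smallest (0.0788 mol N): C 1.999, H 4.997, N 1.000, O 1.999
Ratio ≈ 2:5:1:2, so the empirical formula is C2H5NO2

C2H5NO2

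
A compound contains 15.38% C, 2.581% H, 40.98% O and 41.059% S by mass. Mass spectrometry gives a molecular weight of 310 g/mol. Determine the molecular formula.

Assume 100 g: 15.38 g C, 2.581 g H, 40.98 g O, 41.059 g S.
n(C) = 15.38/12.01 = 1.281, n(H) = 2.581/1.008 = 2.561, n(O) = 40.98/16.00 = 2.561, n(S) = 41.059/32.07 = 1.28
Divide by the smallest (1.28 mol S): C 1.000, H 2.000, O 2.001, S 1.000
→ CH2O2S
Empirical-formula mass = 78.10 g/mol
n = 310 / 78.10 = 3.97 ≈ 4
Molecular formula = (CH2O2S)×4 = C4H8O8S4

C4H8O8S4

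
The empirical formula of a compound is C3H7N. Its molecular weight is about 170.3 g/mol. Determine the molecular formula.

C9H21N3

Empirical-formula mass = 57.10 g/mol
n = 170.3 / 57.10 = 2.98 ≈ 3
Molecular formula = (C3H7N)3 = C9H21N3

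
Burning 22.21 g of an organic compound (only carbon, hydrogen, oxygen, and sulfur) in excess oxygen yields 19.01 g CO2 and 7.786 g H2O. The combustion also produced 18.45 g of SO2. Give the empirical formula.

mol C = 19.01 / 44.01 = 0.4319; mass C = 0.4319 × 12.01 = 5.188 g
mol H = 2 × (7.786 / 18.02) = 0.8642; mass H = 0.8642 × 1.008 = 0.8711 g
mol S = 18.45 / 64.07 = 0.2880; mass S = 9.235 g
mass O = 22.21 − (15.29) = 6.916 g → mol O = 0.4323
Ratios (÷ 0.288): C 1.500, H 3.001, O 1.501, S 1.000
×2: C 3.00, H 6.00, O 3.00, S 2.00 → C3H6O3S2

C3H6O3S2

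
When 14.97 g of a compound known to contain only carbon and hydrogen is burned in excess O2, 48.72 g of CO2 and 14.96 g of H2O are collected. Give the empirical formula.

C2H3

mol C = 48.72 / 44.01 = 1.107; mass C = 1.107 × 12.01 = 13.30 g
mol H = 2 × (14.96 / 18.02) = 1.660; mass H = 1.660 × 1.008 = 1.674 g
Smallest is C at 1.107 mol; normalising gives C 1.000, H 1.500
Scaling by 2: C 2.00, H 3.00 → C2H3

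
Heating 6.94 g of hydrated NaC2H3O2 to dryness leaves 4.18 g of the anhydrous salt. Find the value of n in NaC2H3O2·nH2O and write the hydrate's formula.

Mass of water lost = 6.94 − 4.18 = 2.76 g → 2.76 / 18.02 = 0.1532 mol H2O
Molar mass of NaC2H3O2 = 82.03 g/mol → mol NaC2H3O2 = 4.18 / 82.03 = 0.05095
n = 0.1532 / 0.05095 = 3.01 ≈ 3 → NaC2H3O2·3H2O

NaC2H3O2·3H2O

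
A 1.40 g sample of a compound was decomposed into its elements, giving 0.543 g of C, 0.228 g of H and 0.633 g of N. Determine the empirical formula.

n(C) = 0.543/12.01 = 0.04521, n(H) = 0.228/1.008 = 0.2262, n(N) = 0.633/14.01 = 0.04518
Smallest is N at 0.04518 mol; normalising gives C 1.001, H 5.006, N 1.000
Ratio ≈ 1:5:1, so the empirical formula is CH5N

CH5N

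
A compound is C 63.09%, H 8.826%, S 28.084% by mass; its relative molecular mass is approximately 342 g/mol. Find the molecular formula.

C18H30S3

Assume 100 g: 63.09 g C, 8.826 g H, 28.084 g S.
Moles — C: 63.09 / 12.01 = 5.253 mol; H: 8.826 / 1.008 = 8.756 mol; S: 28.084 / 32.07 = 0.8757 mol
Ratios (÷ 0.8757): C 5.999, H 9.999, S 1.000
≈ 6:10:1 → C6H10S
Empirical-formula mass = 114.21 g/mol
n = 342 / 114.21 = 2.99 ≈ 3
Molecular formula = (C6H10S)×3 = C18H30S3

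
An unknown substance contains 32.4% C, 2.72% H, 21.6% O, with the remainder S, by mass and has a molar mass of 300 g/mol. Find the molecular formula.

C8H8O4S4

Assume 100 g: 32.4 g C, 2.72 g H, 21.6 g O, 43.28 g S.
C: 32.4 g ÷ 12.01 g/mol = 2.698 mol
H: 2.72 g ÷ 1.008 g/mol = 2.698 mol
O: 21.6 g ÷ 16.00 g/mol = 1.35 mol
S: 43.28 g ÷ 32.07 g/mol = 1.35 mol
Divide by the smallest (1.35 mol S): C 1.999, H 1.999, O 1.000, S 1.000
Ratio ≈ 2:2:1:1, so the empirical formula is C2H2OS
Empirical-formula mass = 74.11 g/mol
n = 300 / 74.11 = 4.05 ≈ 4
Molecular formula = (C2H2OS)×4 = C8H8O4S4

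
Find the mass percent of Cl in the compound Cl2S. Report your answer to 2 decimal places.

Molar mass = 2(35.45) + 1(32.07) = 102.970 g/mol
Mass of Cl per mole = 2 × 35.45 = 70.900 g
% Cl = 70.900 / 102.970 × 100 = 68.86%

68.86%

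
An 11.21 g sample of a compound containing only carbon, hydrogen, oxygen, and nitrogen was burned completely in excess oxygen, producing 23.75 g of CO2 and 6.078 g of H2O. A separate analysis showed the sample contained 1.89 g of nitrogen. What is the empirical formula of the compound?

C4H5NO

mol C = 23.75 / 44.01 = 0.5397; mass C = 0.5397 × 12.01 = 6.481 g
mol H = 2 × (6.078 / 18.02) = 0.6746; mass H = 0.6746 × 1.008 = 0.6800 g
mol N = 1.89 / 14.01 = 0.1349
mass O = 11.21 − (9.051) = 2.159 g → mol O = 0.1349
Divide by the smallest (0.1349 mol N): C 4.000, H 5.000, N 1.000, O 1.000
→ C4H5NO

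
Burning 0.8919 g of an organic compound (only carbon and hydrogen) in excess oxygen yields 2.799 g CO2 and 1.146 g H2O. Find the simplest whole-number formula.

CH2

mol C = 2.799 / 44.01 = 0.06360; mass C = 0.06360 × 12.01 = 0.7638 g
mol H = 2 × (1.146 / 18.02) = 0.1272; mass H = 0.1272 × 1.008 = 0.1282 g
Divide by the smallest (0.0636 mol C): C 1.000, H 2.000
→ CH2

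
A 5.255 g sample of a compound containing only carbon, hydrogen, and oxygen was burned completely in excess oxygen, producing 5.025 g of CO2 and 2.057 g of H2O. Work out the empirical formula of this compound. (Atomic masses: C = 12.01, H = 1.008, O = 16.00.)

CH2O2

mol C = 5.025 / 44.01 = 0.1142; mass C = 0.1142 × 12.01 = 1.371 g
mol H = 2 × (2.057 / 18.02) = 0.2283; mass H = 0.2283 × 1.008 = 0.2301 g
mass O = 5.255 − (1.601) = 3.654 g → mol O = 0.2283
Smallest is C at 0.1142 mol; normalising gives C 1.000, H 2.000, O 2.000
→ CH2O2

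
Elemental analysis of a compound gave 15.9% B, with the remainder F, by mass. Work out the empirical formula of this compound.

BF3

Assume 100 g: 15.9 g B, 84.1 g F.
n(B) = 15.9/10.81 = 1.471, n(F) = 84.1/19.00 = 4.426
Divide by the smallest (1.471 mol B): B 1.000, F 3.009
Ratio ≈ 1:3, so the empirical formula is BF3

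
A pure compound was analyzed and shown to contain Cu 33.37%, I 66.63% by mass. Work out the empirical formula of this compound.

CuI

Assume 100 g: 33.37 g Cu, 66.63 g I.
Moles — Cu: 33.37 / 63.55 = 0.5251 mol; I: 66.63 / 126.90 = 0.5251 mol
Smallest is I at 0.5251 mol; normalising gives Cu 1.000, I 1.000
≈ 1:1 → CuI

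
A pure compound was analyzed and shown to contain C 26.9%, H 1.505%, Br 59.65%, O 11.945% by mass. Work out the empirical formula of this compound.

C3H2BrO

Assume 100 g: 26.9 g C, 1.505 g H, 59.65 g Br, 11.945 g O.
n(C) = 26.9/12.01 = 2.24, n(H) = 1.505/1.008 = 1.493, n(Br) = 59.65/79.90 = 0.7466, n(O) = 11.945/16.00 = 0.7466
Ratios (÷ 0.7466): C 3.000, H 2.000, Br 1.000, O 1.000
→ C3H2BrO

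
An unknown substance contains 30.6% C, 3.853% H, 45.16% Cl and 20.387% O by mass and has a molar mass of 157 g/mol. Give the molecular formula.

Assume 100 g: 30.6 g C, 3.853 g H, 45.16 g Cl, 20.387 g O.
Moles — C: 30.6 / 12.01 = 2.548 mol; H: 3.853 / 1.008 = 3.822 mol; Cl: 45.16 / 35.45 = 1.274 mol; O: 20.387 / 16.00 = 1.274 mol
Divide by the smallest (1.274 mol Cl): C 2.000, H 3.001, Cl 1.000, O 1.000
≈ 2:3:1:1 → C2H3ClO
Empirical-formula mass = 78.49 g/mol
n = 157 / 78.49 = 2.00 ≈ 2
Molecular formula = (C2H3ClO)×2 = C4H6Cl2O2

C4H6Cl2O2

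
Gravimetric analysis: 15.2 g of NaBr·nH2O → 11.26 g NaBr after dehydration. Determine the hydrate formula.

NaBr·2H2O

Mass of water lost = 15.2 − 11.26 = 3.94 g → 3.94 / 18.02 = 0.2186 mol H2O
Molar mass of NaBr = 102.89 g/mol → mol NaBr = 11.26 / 102.89 = 0.1094
n = 0.2186 / 0.1094 = 2.00 ≈ 2 → NaBr·2H2O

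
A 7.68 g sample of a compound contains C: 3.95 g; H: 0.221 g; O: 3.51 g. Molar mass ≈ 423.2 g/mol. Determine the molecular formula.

C: 3.95 g ÷ 12.01 g/mol = 0.3289 mol
H: 0.221 g ÷ 1.008 g/mol = 0.2192 mol
O: 3.51 g ÷ 16.00 g/mol = 0.2194 mol
Smallest is H at 0.2192 mol; normalising gives C 1.500, H 1.000, O 1.001
×2: C 3.00, H 2.00, O 2.00 → C3H2O2
Empirical-formula mass = 70.05 g/mol
n = 423.2 / 70.05 = 6.04 ≈ 6
Molecular formula = (C3H2O2)×6 = C18H12O12

C18H12O12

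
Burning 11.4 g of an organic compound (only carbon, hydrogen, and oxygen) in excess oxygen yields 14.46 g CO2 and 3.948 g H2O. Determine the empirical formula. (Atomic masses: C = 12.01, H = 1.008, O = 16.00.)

C3H4O4

mol C = 14.46 / 44.01 = 0.3286; mass C = 0.3286 × 12.01 = 3.946 g
mol H = 2 × (3.948 / 18.02) = 0.4382; mass H = 0.4382 × 1.008 = 0.4417 g
mass O = 11.4 − (4.388) = 7.012 g → mol O = 0.4383
Divide by the smallest (0.3286 mol C): C 1.000, H 1.334, O 1.334
×3: C 3.00, H 4.00, O 4.00 → C3H4O4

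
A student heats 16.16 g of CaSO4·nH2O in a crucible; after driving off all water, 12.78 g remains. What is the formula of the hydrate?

Mass of water lost = 16.16 − 12.78 = 3.38 g → 3.38 / 18.02 = 0.1876 mol H2O
Molar mass of CaSO4 = 136.15 g/mol → mol CaSO4 = 12.78 / 136.15 = 0.09387
n = 0.1876 / 0.09387 = 2.00 ≈ 2 → CaSO4·2H2O

CaSO4·2H2O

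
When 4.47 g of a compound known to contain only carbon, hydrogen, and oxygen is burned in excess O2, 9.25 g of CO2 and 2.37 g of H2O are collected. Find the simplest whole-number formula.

mol C = 9.25 / 44.01 = 0.2102; mass C = 0.2102 × 12.01 = 2.524 g
mol H = 2 × (2.37 / 18.02) = 0.2630; mass H = 0.2630 × 1.008 = 0.2651 g
mass O = 4.47 − (2.789) = 1.681 g → mol O = 0.1050
Divide by the smallest (0.105 mol O): C 2.001, H 2.504, O 1.000
Multiply by 2: C 4.00, H 5.01, O 2.00 → C4H5O2

C4H5O2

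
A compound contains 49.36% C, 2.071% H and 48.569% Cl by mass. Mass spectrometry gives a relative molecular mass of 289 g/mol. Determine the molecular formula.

C12H6Cl4

Assume 100 g: 49.36 g C, 2.071 g H, 48.569 g Cl.
Moles — C: 49.36 / 12.01 = 4.11 mol; H: 2.071 / 1.008 = 2.055 mol; Cl: 48.569 / 35.45 = 1.37 mol
Smallest is Cl at 1.37 mol; normalising gives C 3.000, H 1.500, Cl 1.000
Multiply by 2: C 6.00, H 3.00, Cl 2.00 → C6H3Cl2
Empirical-formula mass = 145.98 g/mol
n = 289 / 145.98 = 1.98 ≈ 2
Molecular formula = (C6H3Cl2)×2 = C12H6Cl4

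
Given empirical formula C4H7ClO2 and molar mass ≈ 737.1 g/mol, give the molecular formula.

Empirical-formula mass = 122.55 g/mol
n = 737.1 / 122.55 = 6.01 ≈ 6
Molecular formula = (C4H7ClO2)6 = C24H42Cl6O12

C24H42Cl6O12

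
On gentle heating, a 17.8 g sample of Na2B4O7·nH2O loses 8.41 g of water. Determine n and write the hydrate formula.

Mass of anhydrous Na2B4O7 = 17.8 − 8.41 = 9.39 g
mol H2O = 8.41 / 18.02 = 0.4667
Molar mass of Na2B4O7 = 201.22 g/mol → mol Na2B4O7 = 9.39 / 201.22 = 0.04667
n = 0.4667 / 0.04667 = 10.00 ≈ 10 → Na2B4O7·10H2O

Na2B4O7·10H2O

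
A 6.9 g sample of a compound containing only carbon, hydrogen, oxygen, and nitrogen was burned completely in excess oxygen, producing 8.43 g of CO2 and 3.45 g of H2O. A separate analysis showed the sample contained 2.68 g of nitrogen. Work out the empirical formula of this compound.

mol C = 8.43 / 44.01 = 0.1915; mass C = 0.1915 × 12.01 = 2.300 g
mol H = 2 × (3.45 / 18.02) = 0.3829; mass H = 0.3829 × 1.008 = 0.3860 g
mol N = 2.68 / 14.01 = 0.1913
mass O = 6.9 − (5.366) = 1.534 g → mol O = 0.09585
Smallest is O at 0.09585 mol; normalising gives C 1.998, H 3.995, N 1.996, O 1.000
→ C2H4N2O

C2H4N2O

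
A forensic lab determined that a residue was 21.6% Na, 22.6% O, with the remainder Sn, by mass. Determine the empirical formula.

Assume 100 g: 21.6 g Na, 22.6 g O, 55.8 g Sn.
n(Na) = 21.6/22.99 = 0.9395, n(O) = 22.6/16.00 = 1.413, n(Sn) = 55.8/118.71 = 0.4701
Divide by the smallest (0.4701 mol Sn): Na 1.999, O 3.005, Sn 1.000
Ratio ≈ 2:3:1, so the empirical formula is Na2O3Sn

Na2O3Sn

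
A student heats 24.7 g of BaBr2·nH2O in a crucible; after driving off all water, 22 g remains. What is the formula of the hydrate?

BaBr2·2H2O

Mass of water lost = 24.7 − 22 = 2.7 g → 2.7 / 18.02 = 0.1498 mol H2O
Molar mass of BaBr2 = 297.13 g/mol → mol BaBr2 = 22 / 297.13 = 0.07404
n = 0.1498 / 0.07404 = 2.02 ≈ 2 → BaBr2·2H2O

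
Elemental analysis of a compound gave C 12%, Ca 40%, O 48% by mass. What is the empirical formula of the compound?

Assume 100 g: 12 g C, 40 g Ca, 48 g O.
Moles — C: 12 / 12.01 = 0.9992 mol; Ca: 40 / 40.08 = 0.998 mol; O: 48 / 16.00 = 3 mol
Smallest is Ca at 0.998 mol; normalising gives C 1.001, Ca 1.000, O 3.006
→ CCaO3

CCaO3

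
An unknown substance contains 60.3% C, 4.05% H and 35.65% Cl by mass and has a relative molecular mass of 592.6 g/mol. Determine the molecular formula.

C30H24Cl6

Assume 100 g: 60.3 g C, 4.05 g H, 35.65 g Cl.
C: 60.3 g ÷ 12.01 g/mol = 5.021 mol
H: 4.05 g ÷ 1.008 g/mol = 4.018 mol
Cl: 35.65 g ÷ 35.45 g/mol = 1.006 mol
Smallest is Cl at 1.006 mol; normalising gives C 4.993, H 3.995, Cl 1.000
→ C5H4Cl
Empirical-formula mass = 99.53 g/mol
n = 592.6 / 99.53 = 5.95 ≈ 6
Molecular formula = (C5H4Cl)×6 = C30H24Cl6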